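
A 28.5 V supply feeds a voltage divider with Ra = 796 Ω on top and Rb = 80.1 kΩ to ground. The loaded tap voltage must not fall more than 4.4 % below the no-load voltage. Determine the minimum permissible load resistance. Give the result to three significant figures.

R_L(min) ≈ 17.1 kΩ

Output resistance R_th = Ra‖Rb = (796 × 80100)/80900 = 788.2 Ω.
The fractional drop is R_th/(R_th + R_L); requiring this ≤ 0.0440 gives R_L ≥ R_th(1/0.0440 − 1) = 788.2 × 21.73 = 17.1 kΩ.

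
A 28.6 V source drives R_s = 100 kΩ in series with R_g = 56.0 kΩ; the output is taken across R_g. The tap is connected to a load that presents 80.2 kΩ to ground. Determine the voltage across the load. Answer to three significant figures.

The load sits in parallel with R_g: R_g‖R_L = (56.0 × 80.2) / (56.0 + 80.2) = 32.98 kΩ.
V_out = 28.6 × 32.98 / (100 + 32.98) = 28.6 × 32.98/133.0 = 7.09 V.

V_out ≈ 7.09 V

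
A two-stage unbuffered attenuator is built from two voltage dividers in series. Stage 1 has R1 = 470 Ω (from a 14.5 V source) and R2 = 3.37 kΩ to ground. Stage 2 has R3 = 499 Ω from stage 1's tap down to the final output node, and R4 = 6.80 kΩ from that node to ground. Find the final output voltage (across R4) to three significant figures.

Stage 2 presents R3+R4 = 7299 Ω as a load on stage 1's tap.
Stage 1's lower leg becomes R2‖(R3+R4) = 2306 Ω, so V_mid = 14.5 × 2306/2776 = 12.04 V.
Stage 2 is itself unloaded: V_out = V_mid × R4/(R3+R4) = 12.04 × 6800/7299 = 11.2 V.

V_out ≈ 11.2 V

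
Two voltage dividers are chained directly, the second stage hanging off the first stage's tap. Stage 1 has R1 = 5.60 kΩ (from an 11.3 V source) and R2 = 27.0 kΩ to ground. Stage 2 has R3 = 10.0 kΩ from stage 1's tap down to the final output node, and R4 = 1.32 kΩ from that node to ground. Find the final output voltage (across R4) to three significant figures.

V_out ≈ 0.774 V

Stage 2 presents R3+R4 = 11.32 kΩ as a load on stage 1's tap.
Stage 1's lower leg becomes R2‖(R3+R4) = 7.976 kΩ, so V_mid = 11.3 × 7.976/13.58 = 6.639 V.
Stage 2 is itself unloaded: V_out = V_mid × R4/(R3+R4) = 6.639 × 1.32/11.32 = 0.774 V.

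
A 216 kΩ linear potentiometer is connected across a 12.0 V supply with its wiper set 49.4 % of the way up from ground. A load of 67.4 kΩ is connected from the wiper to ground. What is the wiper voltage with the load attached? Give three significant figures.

The wiper splits the pot into (1−α)R = 109.3 kΩ above and αR = 106.7 kΩ below.
Lower section ‖ load = 41.31 kΩ.
V_wiper = 12.0 × 41.31/(109.3 + 41.31) = 3.29 V.

V ≈ 3.29 V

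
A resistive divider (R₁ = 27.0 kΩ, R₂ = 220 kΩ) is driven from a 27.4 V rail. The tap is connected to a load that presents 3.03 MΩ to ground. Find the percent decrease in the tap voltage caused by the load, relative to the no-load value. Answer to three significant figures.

0.787 %

The divider's output (Thévenin) resistance is R₁‖R₂ = 24.05 kΩ.
Fractional drop under load = R_th/(R_th + R_L) = 24.05 / (24.05 + 3030) = 0.007874.
So the output falls by 0.787 %.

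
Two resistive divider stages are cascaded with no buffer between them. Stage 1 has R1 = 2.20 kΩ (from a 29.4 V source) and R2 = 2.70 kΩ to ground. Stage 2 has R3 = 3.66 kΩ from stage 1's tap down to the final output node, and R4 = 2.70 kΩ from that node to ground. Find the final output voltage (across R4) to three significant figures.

V_out ≈ 5.78 V

Stage 2 presents R3+R4 = 6.360 kΩ as a load on stage 1's tap.
Stage 1's lower leg becomes R2‖(R3+R4) = 1.895 kΩ, so V_mid = 29.4 × 1.895/4.095 = 13.61 V.
Stage 2 is itself unloaded: V_out = V_mid × R4/(R3+R4) = 13.61 × 2.70/6.360 = 5.78 V.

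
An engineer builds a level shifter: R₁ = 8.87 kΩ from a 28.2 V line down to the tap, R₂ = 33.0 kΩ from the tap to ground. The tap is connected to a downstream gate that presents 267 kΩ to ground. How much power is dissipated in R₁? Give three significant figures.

P ≈ 4.82 mW

Total resistance from the source is R₁ + (R₂‖R_L) = 38.24 kΩ, so I = 28.2/38.24 kΩ = 0.7374 mA.
P = I²·R₁ = (0.7374 mA)² × 8.87 kΩ = 4.82 mW.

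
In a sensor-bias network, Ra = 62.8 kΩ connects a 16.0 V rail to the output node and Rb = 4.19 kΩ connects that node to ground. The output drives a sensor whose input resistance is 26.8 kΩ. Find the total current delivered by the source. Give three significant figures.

I ≈ 0.241 mA

Rb‖R_L = 3.623 kΩ, so the source sees Ra + Rb‖R_L = 66.42 kΩ.
I = 16.0 V / 66.42 kΩ = 0.241 mA.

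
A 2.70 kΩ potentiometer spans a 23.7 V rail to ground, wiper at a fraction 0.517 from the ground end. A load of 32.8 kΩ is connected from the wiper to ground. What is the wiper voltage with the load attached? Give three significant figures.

The wiper splits the pot into (1−α)R = 1.304 kΩ above and αR = 1.396 kΩ below.
Lower section ‖ load = 1.339 kΩ.
V_wiper = 23.7 × 1.339/(1.304 + 1.339) = 12.0 V.

V ≈ 12.0 V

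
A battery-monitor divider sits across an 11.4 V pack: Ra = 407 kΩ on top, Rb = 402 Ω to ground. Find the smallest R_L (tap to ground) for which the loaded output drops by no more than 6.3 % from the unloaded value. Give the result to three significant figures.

Output resistance R_th = Ra‖Rb = (407000 × 402)/407400 = 401.6 Ω.
The fractional drop is R_th/(R_th + R_L); requiring this ≤ 0.0630 gives R_L ≥ R_th(1/0.0630 − 1) = 401.6 × 14.87 = 5.97 kΩ.

R_L(min) ≈ 5.97 kΩ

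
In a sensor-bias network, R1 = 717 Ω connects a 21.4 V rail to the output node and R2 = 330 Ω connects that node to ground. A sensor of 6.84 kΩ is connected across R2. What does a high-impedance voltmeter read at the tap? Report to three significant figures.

V_out ≈ 6.53 V

The load sits in parallel with R2: R2‖R_L = (330 × 6840) / (330 + 6840) = 314.8 Ω.
V_out = 21.4 × 314.8 / (717 + 314.8) = 21.4 × 314.8/1032 = 6.53 V.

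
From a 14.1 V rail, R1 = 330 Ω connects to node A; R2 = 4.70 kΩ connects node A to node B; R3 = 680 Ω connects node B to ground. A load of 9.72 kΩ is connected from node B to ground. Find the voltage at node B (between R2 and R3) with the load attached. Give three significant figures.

V ≈ 1.58 V

At node B, R3 is in parallel with the load: R3‖R_L = 635.5 Ω.
Below node A the resistance is R2 + (R3‖R_L) = 5336 Ω, so V_A = 14.1 × 5336/5666 = 13.28 V.
Then V_B = V_A × (R3‖R_L)/(R2 + R3‖R_L) = 13.28 × 635.5/5336 = 1.58 V.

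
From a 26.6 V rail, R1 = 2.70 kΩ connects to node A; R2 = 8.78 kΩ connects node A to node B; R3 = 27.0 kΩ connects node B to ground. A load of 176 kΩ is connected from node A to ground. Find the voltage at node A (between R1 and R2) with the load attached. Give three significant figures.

Below node A the series string R2+R3 = 35.78 kΩ sits in parallel with the 176 kΩ load: 29.74 kΩ.
V_A = 26.6 × 29.74/(2.70 + 29.74) = 24.4 V.

V ≈ 24.4 V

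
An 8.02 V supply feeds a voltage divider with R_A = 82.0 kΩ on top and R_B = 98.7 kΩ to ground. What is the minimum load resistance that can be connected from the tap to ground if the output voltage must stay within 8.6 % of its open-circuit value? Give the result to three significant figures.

R_L(min) ≈ 476 kΩ

Output resistance R_th = R_A‖R_B = (82.0 × 98.7)/180.7 = 44.79 kΩ.
The fractional drop is R_th/(R_th + R_L); requiring this ≤ 0.0860 gives R_L ≥ R_th(1/0.0860 − 1) = 44.79 × 10.63 = 476 kΩ.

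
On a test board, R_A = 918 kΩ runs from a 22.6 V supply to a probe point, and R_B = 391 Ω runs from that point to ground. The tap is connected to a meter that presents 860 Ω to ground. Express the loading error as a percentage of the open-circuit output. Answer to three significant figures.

Unloaded V = 22.6 × 391/918400 = 0.009622 V.
Loaded: R_B‖R_L = 268.8 Ω, giving V = 22.6 × 268.8/918300 = 0.006615 V.
Drop = (0.009622 − 0.006615) / 0.009622 = 31.2 %.

31.2 %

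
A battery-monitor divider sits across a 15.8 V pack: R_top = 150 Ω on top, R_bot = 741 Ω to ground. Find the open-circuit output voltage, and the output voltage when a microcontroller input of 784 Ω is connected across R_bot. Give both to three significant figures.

Open-circuit: V = 15.8 × 741/(150 + 741) = 13.1 V.
With the load, R_bot becomes R_bot‖R_L = 380.9 Ω, so V = 15.8 × 380.9/530.9 = 11.3 V.

Unloaded: 13.1 V; loaded: 11.3 V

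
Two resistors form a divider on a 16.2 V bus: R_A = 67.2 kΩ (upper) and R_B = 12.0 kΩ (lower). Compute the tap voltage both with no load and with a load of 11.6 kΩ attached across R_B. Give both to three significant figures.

Unloaded: 2.45 V; loaded: 1.31 V

Open-circuit: V = 16.2 × 12.0/(67.2 + 12.0) = 2.45 V.
With the load, R_B becomes R_B‖R_L = 5.898 kΩ, so V = 16.2 × 5.898/73.10 = 1.31 V.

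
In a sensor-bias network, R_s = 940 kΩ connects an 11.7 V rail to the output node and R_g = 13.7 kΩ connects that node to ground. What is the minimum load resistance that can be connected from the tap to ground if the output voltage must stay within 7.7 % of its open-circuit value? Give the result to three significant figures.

R_L(min) ≈ 162 kΩ

Output resistance R_th = R_s‖R_g = (940 × 13.7)/953.7 = 13.50 kΩ.
The fractional drop is R_th/(R_th + R_L); requiring this ≤ 0.0770 gives R_L ≥ R_th(1/0.0770 − 1) = 13.50 × 11.99 = 162 kΩ.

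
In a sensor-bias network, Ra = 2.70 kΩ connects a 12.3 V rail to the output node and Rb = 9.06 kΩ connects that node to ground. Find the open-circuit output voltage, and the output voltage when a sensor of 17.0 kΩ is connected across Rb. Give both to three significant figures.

Open-circuit: V = 12.3 × 9.06/(2.70 + 9.06) = 9.48 V.
With the load, Rb becomes Rb‖R_L = 5.910 kΩ, so V = 12.3 × 5.910/8.610 = 8.44 V.

Unloaded: 9.48 V; loaded: 8.44 V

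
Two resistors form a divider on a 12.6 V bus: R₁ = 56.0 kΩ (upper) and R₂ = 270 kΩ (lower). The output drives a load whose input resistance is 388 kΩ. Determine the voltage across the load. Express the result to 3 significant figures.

The load sits in parallel with R₂: R₂‖R_L = (270 × 388) / (270 + 388) = 159.2 kΩ.
V_out = 12.6 × 159.2 / (56.0 + 159.2) = 12.6 × 159.2/215.2 = 9.32 V.

V_out ≈ 9.32 V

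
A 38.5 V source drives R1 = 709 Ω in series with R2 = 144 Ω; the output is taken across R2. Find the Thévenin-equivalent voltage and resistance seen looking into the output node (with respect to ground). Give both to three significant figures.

V_th = 6.50 V, R_th = 120 Ω

V_th is the open-circuit tap voltage: 38.5 × 144/(709 + 144) = 6.50 V.
With the supply zeroed, R1 and R2 appear in parallel from the tap: R_th = R1‖R2 = (709 × 144)/853.0 = 120 Ω.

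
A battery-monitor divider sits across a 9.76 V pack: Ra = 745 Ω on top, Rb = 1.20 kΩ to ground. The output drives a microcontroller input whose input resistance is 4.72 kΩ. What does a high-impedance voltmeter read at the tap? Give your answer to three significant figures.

V_out ≈ 5.49 V

The load sits in parallel with Rb: Rb‖R_L = (1200 × 4720) / (1200 + 4720) = 956.8 Ω.
V_out = 9.76 × 956.8 / (745 + 956.8) = 9.76 × 956.8/1702 = 5.49 V.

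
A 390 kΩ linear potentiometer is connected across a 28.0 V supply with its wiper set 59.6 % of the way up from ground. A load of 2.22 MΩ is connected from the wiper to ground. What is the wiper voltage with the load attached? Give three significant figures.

V ≈ 16.0 V

The wiper splits the pot into (1−α)R = 157.6 kΩ above and αR = 232.4 kΩ below.
Lower section ‖ load = 210.4 kΩ.
V_wiper = 28.0 × 210.4/(157.6 + 210.4) = 16.0 V.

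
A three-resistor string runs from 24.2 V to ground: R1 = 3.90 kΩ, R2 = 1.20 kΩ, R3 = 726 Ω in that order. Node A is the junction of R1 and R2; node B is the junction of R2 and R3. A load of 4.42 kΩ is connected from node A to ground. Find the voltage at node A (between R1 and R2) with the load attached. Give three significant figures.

Below node A the series string R2+R3 = 1926 Ω sits in parallel with the 4420 Ω load: 1341 Ω.
V_A = 24.2 × 1341/(3900 + 1341) = 6.19 V.

V ≈ 6.19 V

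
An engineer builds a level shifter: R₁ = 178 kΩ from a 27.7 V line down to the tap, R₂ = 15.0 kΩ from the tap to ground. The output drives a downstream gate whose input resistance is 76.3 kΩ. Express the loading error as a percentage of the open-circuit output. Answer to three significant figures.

The divider's output (Thévenin) resistance is R₁‖R₂ = 13.83 kΩ.
Fractional drop under load = R_th/(R_th + R_L) = 13.83 / (13.83 + 76.3) = 0.1535.
So the output falls by 15.3 %.

15.3 %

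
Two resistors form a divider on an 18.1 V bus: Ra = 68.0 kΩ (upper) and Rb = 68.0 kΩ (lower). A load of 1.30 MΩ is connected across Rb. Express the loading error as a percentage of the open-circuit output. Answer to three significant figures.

The divider's output (Thévenin) resistance is Ra‖Rb = 34.00 kΩ.
Fractional drop under load = R_th/(R_th + R_L) = 34.00 / (34.00 + 1300) = 0.02549.
So the output falls by 2.55 %.

2.55 %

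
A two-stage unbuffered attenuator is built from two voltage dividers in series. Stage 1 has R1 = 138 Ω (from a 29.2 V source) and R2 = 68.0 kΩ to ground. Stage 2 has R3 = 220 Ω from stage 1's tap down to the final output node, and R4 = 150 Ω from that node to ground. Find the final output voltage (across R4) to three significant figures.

V_out ≈ 8.61 V

Stage 2 presents R3+R4 = 370.0 Ω as a load on stage 1's tap.
Stage 1's lower leg becomes R2‖(R3+R4) = 368.0 Ω, so V_mid = 29.2 × 368.0/506.0 = 21.24 V.
Stage 2 is itself unloaded: V_out = V_mid × R4/(R3+R4) = 21.24 × 150/370.0 = 8.61 V.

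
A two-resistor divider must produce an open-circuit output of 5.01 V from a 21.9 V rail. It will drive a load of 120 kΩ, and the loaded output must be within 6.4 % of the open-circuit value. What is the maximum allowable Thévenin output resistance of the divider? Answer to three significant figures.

Loading drop = R_th/(R_th + R_L) ≤ 0.0640, so R_th ≤ R_L · ε/(1−ε) = 120 kΩ × 0.0640/0.9360 = 8.21 kΩ.
(Any R1, R2 with R2/(R1+R2) = 0.229 and R1‖R2 ≤ 8.21 kΩ will meet the spec.)

R_th ≤ 8.21 kΩ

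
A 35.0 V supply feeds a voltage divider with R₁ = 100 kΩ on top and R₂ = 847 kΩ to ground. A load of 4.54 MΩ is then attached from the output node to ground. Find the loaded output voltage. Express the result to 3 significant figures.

The load sits in parallel with R₂: R₂‖R_L = (847 × 4540) / (847 + 4540) = 713.8 kΩ.
V_out = 35.0 × 713.8 / (100 + 713.8) = 35.0 × 713.8/813.8 = 30.7 V.

V_out ≈ 30.7 V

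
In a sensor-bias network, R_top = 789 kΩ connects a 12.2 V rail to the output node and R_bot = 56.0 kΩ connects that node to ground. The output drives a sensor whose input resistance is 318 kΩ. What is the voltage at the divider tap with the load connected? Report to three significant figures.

The load sits in parallel with R_bot: R_bot‖R_L = (56.0 × 318) / (56.0 + 318) = 47.61 kΩ.
V_out = 12.2 × 47.61 / (789 + 47.61) = 12.2 × 47.61/836.6 = 0.694 V.

V_out ≈ 0.694 V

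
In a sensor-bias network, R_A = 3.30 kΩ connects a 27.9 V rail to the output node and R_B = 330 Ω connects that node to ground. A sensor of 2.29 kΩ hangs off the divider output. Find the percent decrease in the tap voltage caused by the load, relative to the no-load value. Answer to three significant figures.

11.6 %

Unloaded V = 27.9 × 330/3630 = 2.5364 V.
Loaded: R_B‖R_L = 288.4 Ω, giving V = 27.9 × 288.4/3588 = 2.2426 V.
Drop = (2.5364 − 2.2426) / 2.5364 = 11.6 %.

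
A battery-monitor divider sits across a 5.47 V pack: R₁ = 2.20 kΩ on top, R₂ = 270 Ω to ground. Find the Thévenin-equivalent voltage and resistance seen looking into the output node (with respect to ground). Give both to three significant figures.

V_th is the open-circuit tap voltage: 5.47 × 270/(2200 + 270) = 0.598 V.
With the supply zeroed, R₁ and R₂ appear in parallel from the tap: R_th = R₁‖R₂ = (2200 × 270)/2470 = 240 Ω.

V_th = 0.598 V, R_th = 240 Ω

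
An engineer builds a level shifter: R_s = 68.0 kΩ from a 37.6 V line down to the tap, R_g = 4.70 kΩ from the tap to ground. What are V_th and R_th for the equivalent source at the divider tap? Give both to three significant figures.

V_th = 2.43 V, R_th = 4.40 kΩ

V_th is the open-circuit tap voltage: 37.6 × 4.70/(68.0 + 4.70) = 2.43 V.
With the supply zeroed, R_s and R_g appear in parallel from the tap: R_th = R_s‖R_g = (68.0 × 4.70)/72.70 = 4.40 kΩ.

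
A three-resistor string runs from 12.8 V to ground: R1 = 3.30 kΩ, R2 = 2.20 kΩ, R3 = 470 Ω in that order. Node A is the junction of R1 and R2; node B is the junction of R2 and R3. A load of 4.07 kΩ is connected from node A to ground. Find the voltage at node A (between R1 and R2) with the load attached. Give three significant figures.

V ≈ 4.20 V

Below node A the series string R2+R3 = 2670 Ω sits in parallel with the 4070 Ω load: 1612 Ω.
V_A = 12.8 × 1612/(3300 + 1612) = 4.20 V.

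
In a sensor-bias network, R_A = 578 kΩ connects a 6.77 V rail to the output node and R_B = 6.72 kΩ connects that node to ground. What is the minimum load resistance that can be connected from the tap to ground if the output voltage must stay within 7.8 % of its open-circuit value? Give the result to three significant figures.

R_L(min) ≈ 78.5 kΩ

Output resistance R_th = R_A‖R_B = (578 × 6.72)/584.7 = 6.643 kΩ.
The fractional drop is R_th/(R_th + R_L); requiring this ≤ 0.0780 gives R_L ≥ R_th(1/0.0780 − 1) = 6.643 × 11.82 = 78.5 kΩ.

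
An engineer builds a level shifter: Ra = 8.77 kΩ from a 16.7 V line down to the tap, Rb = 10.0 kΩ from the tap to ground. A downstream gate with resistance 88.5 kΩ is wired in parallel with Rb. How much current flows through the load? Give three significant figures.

Rb‖R_L = 8.985 kΩ; V_out = 16.7 × 8.985/17.75 = 8.451 V.
I_L = V_out / R_L = 8.451 / 88.5 kΩ = 0.0955 mA.

I_L ≈ 0.0955 mA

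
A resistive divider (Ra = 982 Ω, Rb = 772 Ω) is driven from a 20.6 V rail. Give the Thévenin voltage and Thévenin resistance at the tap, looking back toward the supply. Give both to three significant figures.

V_th = 9.07 V, R_th = 432 Ω

V_th is the open-circuit tap voltage: 20.6 × 772/(982 + 772) = 9.07 V.
With the supply zeroed, Ra and Rb appear in parallel from the tap: R_th = Ra‖Rb = (982 × 772)/1754 = 432 Ω.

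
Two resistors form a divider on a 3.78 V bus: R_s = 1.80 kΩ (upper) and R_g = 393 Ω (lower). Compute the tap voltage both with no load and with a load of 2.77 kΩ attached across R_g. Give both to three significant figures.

Open-circuit: V = 3.78 × 393/(1800 + 393) = 0.677 V.
With the load, R_g becomes R_g‖R_L = 344.2 Ω, so V = 3.78 × 344.2/2144 = 0.607 V.

Unloaded: 0.677 V; loaded: 0.607 V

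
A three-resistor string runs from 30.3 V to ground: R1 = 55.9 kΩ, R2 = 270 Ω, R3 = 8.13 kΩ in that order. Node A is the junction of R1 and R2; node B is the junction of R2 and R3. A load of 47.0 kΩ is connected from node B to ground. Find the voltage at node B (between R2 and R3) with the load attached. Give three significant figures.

At node B, R3 is in parallel with the load: R3‖R_L = 6931 Ω.
Below node A the resistance is R2 + (R3‖R_L) = 7201 Ω, so V_A = 30.3 × 7201/63100 = 3.458 V.
Then V_B = V_A × (R3‖R_L)/(R2 + R3‖R_L) = 3.458 × 6931/7201 = 3.33 V.

V ≈ 3.33 V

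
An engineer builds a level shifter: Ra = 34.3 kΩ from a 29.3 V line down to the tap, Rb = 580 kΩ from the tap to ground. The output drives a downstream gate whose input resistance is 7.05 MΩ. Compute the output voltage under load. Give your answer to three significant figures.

The load sits in parallel with Rb: Rb‖R_L = (580 × 7050) / (580 + 7050) = 535.9 kΩ.
V_out = 29.3 × 535.9 / (34.3 + 535.9) = 29.3 × 535.9/570.2 = 27.5 V.

V_out ≈ 27.5 V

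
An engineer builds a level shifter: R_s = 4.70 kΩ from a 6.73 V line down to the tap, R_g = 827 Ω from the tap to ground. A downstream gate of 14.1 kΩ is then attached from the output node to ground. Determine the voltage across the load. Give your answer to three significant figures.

V_out ≈ 0.959 V

The load sits in parallel with R_g: R_g‖R_L = (827 × 14100) / (827 + 14100) = 781.2 Ω.
V_out = 6.73 × 781.2 / (4700 + 781.2) = 6.73 × 781.2/5481 = 0.959 V.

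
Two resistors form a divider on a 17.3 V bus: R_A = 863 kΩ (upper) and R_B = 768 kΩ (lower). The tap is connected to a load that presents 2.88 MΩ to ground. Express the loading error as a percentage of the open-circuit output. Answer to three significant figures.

12.4 %

Unloaded V = 17.3 × 768/1631 = 8.1462 V.
Loaded: R_B‖R_L = 606.3 kΩ, giving V = 17.3 × 606.3/1469 = 7.1389 V.
Drop = (8.1462 − 7.1389) / 8.1462 = 12.4 %.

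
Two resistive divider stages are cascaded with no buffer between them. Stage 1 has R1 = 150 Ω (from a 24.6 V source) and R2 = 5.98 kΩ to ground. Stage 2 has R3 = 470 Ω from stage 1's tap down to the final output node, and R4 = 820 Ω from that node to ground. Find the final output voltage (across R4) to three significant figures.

Stage 2 presents R3+R4 = 1290 Ω as a load on stage 1's tap.
Stage 1's lower leg becomes R2‖(R3+R4) = 1061 Ω, so V_mid = 24.6 × 1061/1211 = 21.55 V.
Stage 2 is itself unloaded: V_out = V_mid × R4/(R3+R4) = 21.55 × 820/1290 = 13.7 V.

V_out ≈ 13.7 V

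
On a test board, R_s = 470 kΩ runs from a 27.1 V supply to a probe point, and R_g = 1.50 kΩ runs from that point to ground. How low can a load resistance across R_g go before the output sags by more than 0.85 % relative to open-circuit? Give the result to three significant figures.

R_L(min) ≈ 174 kΩ

Output resistance R_th = R_s‖R_g = (470 × 1.50)/471.5 = 1.495 kΩ.
The fractional drop is R_th/(R_th + R_L); requiring this ≤ 0.00850 gives R_L ≥ R_th(1/0.00850 − 1) = 1.495 × 116.6 = 174 kΩ.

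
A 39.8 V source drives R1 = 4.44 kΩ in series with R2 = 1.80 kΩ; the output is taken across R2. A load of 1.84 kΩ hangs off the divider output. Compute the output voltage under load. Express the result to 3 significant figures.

The load sits in parallel with R2: R2‖R_L = (1.80 × 1.84) / (1.80 + 1.84) = 0.9099 kΩ.
V_out = 39.8 × 0.9099 / (4.44 + 0.9099) = 39.8 × 0.9099/5.350 = 6.77 V.
(Unloaded it would have been 11.5 V.)

V_out ≈ 6.77 V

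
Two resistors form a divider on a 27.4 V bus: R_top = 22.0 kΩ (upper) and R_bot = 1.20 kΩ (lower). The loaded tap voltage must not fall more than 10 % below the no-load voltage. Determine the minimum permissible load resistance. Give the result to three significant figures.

Output resistance R_th = R_top‖R_bot = (22.0 × 1.20)/23.20 = 1.138 kΩ.
The fractional drop is R_th/(R_th + R_L); requiring this ≤ 0.100 gives R_L ≥ R_th(1/0.100 − 1) = 1.138 × 9.000 = 10.2 kΩ.

R_L(min) ≈ 10.2 kΩ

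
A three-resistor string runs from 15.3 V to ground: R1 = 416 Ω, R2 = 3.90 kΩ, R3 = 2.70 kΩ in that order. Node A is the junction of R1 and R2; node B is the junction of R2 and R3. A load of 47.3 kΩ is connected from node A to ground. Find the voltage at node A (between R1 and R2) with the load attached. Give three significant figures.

V ≈ 14.3 V

Below node A the series string R2+R3 = 6600 Ω sits in parallel with the 47300 Ω load: 5792 Ω.
V_A = 15.3 × 5792/(416 + 5792) = 14.3 V.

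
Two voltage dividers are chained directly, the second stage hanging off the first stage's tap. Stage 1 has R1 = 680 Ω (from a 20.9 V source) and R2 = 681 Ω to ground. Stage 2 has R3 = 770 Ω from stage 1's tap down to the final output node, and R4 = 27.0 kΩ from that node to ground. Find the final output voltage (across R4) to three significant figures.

Stage 2 presents R3+R4 = 27770 Ω as a load on stage 1's tap.
Stage 1's lower leg becomes R2‖(R3+R4) = 664.7 Ω, so V_mid = 20.9 × 664.7/1345 = 10.33 V.
Stage 2 is itself unloaded: V_out = V_mid × R4/(R3+R4) = 10.33 × 27000/27770 = 10.0 V.

V_out ≈ 10.0 V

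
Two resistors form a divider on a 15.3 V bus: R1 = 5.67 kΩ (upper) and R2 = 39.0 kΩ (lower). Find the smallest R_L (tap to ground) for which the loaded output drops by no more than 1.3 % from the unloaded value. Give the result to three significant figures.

Output resistance R_th = R1‖R2 = (5.67 × 39.0)/44.67 = 4.950 kΩ.
The fractional drop is R_th/(R_th + R_L); requiring this ≤ 0.0130 gives R_L ≥ R_th(1/0.0130 − 1) = 4.950 × 75.92 = 376 kΩ.

R_L(min) ≈ 376 kΩ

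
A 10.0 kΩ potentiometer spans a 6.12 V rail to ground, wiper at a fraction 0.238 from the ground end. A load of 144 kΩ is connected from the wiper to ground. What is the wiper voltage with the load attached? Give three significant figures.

V ≈ 1.44 V

The wiper splits the pot into (1−α)R = 7.620 kΩ above and αR = 2.380 kΩ below.
Lower section ‖ load = 2.341 kΩ.
V_wiper = 6.12 × 2.341/(7.620 + 2.341) = 1.44 V.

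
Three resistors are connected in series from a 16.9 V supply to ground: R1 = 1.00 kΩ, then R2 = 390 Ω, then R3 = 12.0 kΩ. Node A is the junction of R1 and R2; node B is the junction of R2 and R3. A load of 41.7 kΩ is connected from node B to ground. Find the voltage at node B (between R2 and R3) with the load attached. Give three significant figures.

V ≈ 14.7 V

At node B, R3 is in parallel with the load: R3‖R_L = 9318 Ω.
Below node A the resistance is R2 + (R3‖R_L) = 9708 Ω, so V_A = 16.9 × 9708/10710 = 15.32 V.
Then V_B = V_A × (R3‖R_L)/(R2 + R3‖R_L) = 15.32 × 9318/9708 = 14.7 V.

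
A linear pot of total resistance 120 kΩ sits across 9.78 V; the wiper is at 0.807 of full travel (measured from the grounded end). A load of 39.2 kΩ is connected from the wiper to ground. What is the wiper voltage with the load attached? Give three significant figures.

The wiper splits the pot into (1−α)R = 23.16 kΩ above and αR = 96.84 kΩ below.
Lower section ‖ load = 27.90 kΩ.
V_wiper = 9.78 × 27.90/(23.16 + 27.90) = 5.34 V.

V ≈ 5.34 V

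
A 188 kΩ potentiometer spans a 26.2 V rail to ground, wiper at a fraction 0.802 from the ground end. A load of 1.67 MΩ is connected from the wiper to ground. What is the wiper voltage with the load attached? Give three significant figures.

V ≈ 20.6 V

The wiper splits the pot into (1−α)R = 37.22 kΩ above and αR = 150.8 kΩ below.
Lower section ‖ load = 138.3 kΩ.
V_wiper = 26.2 × 138.3/(37.22 + 138.3) = 20.6 V.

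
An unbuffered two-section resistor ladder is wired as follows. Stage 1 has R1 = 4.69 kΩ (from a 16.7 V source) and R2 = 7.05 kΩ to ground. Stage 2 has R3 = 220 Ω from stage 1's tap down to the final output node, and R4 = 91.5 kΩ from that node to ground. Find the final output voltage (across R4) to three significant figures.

Stage 2 presents R3+R4 = 91720 Ω as a load on stage 1's tap.
Stage 1's lower leg becomes R2‖(R3+R4) = 6547 Ω, so V_mid = 16.7 × 6547/11240 = 9.730 V.
Stage 2 is itself unloaded: V_out = V_mid × R4/(R3+R4) = 9.730 × 91500/91720 = 9.71 V.

V_out ≈ 9.71 V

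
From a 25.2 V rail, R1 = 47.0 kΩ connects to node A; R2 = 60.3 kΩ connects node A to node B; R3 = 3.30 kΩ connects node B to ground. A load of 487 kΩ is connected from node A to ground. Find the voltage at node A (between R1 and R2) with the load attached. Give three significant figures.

Below node A the series string R2+R3 = 63.60 kΩ sits in parallel with the 487 kΩ load: 56.25 kΩ.
V_A = 25.2 × 56.25/(47.0 + 56.25) = 13.7 V.

V ≈ 13.7 V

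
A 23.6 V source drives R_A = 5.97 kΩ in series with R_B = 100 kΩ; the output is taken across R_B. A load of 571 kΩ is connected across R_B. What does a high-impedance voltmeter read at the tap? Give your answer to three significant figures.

The load sits in parallel with R_B: R_B‖R_L = (100 × 571) / (100 + 571) = 85.10 kΩ.
V_out = 23.6 × 85.10 / (5.97 + 85.10) = 23.6 × 85.10/91.07 = 22.1 V.

V_out ≈ 22.1 V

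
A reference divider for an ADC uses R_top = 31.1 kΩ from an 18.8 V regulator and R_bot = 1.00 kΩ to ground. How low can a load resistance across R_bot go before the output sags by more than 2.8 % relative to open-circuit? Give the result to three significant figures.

Output resistance R_th = R_top‖R_bot = (31100 × 1000)/32100 = 968.8 Ω.
The fractional drop is R_th/(R_th + R_L); requiring this ≤ 0.0280 gives R_L ≥ R_th(1/0.0280 − 1) = 968.8 × 34.71 = 33.6 kΩ.

R_L(min) ≈ 33.6 kΩ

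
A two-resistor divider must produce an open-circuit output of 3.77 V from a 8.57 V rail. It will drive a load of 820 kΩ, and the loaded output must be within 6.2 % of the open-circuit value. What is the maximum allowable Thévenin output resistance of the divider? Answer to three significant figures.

Loading drop = R_th/(R_th + R_L) ≤ 0.0620, so R_th ≤ R_L · ε/(1−ε) = 820 kΩ × 0.0620/0.9380 = 54.2 kΩ.

R_th ≤ 54.2 kΩ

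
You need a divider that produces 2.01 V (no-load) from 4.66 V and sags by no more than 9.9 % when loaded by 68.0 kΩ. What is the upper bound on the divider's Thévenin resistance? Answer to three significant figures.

Loading drop = R_th/(R_th + R_L) ≤ 0.0990, so R_th ≤ R_L · ε/(1−ε) = 68.0 kΩ × 0.0990/0.9010 = 7.47 kΩ.
(Any R1, R2 with R2/(R1+R2) = 0.431 and R1‖R2 ≤ 7.47 kΩ will meet the spec.)

R_th ≤ 7.47 kΩ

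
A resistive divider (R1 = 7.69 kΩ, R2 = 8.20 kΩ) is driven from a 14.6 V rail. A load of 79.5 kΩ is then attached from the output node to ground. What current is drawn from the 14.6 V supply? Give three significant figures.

R2‖R_L = 7.433 kΩ, so the source sees R1 + R2‖R_L = 15.12 kΩ.
I = 14.6 V / 15.12 kΩ = 0.965 mA.

I ≈ 0.965 mA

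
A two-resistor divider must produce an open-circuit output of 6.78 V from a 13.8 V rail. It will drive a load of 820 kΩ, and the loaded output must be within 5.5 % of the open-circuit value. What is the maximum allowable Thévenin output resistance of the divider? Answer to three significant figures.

R_th ≤ 47.7 kΩ

Loading drop = R_th/(R_th + R_L) ≤ 0.0550, so R_th ≤ R_L · ε/(1−ε) = 820 kΩ × 0.0550/0.9450 = 47.7 kΩ.
(Any R1, R2 with R2/(R1+R2) = 0.491 and R1‖R2 ≤ 47.7 kΩ will meet the spec.)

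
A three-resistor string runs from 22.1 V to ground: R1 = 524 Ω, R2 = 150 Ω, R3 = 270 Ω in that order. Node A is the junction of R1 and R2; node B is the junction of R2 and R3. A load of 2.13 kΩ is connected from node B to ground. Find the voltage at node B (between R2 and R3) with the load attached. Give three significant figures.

At node B, R3 is in parallel with the load: R3‖R_L = 239.6 Ω.
Below node A the resistance is R2 + (R3‖R_L) = 389.6 Ω, so V_A = 22.1 × 389.6/913.6 = 9.425 V.
Then V_B = V_A × (R3‖R_L)/(R2 + R3‖R_L) = 9.425 × 239.6/389.6 = 5.80 V.

V ≈ 5.80 V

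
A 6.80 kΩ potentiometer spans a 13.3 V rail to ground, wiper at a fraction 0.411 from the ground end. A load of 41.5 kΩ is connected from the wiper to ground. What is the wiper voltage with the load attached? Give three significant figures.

V ≈ 5.26 V

The wiper splits the pot into (1−α)R = 4.005 kΩ above and αR = 2.795 kΩ below.
Lower section ‖ load = 2.618 kΩ.
V_wiper = 13.3 × 2.618/(4.005 + 2.618) = 5.26 V.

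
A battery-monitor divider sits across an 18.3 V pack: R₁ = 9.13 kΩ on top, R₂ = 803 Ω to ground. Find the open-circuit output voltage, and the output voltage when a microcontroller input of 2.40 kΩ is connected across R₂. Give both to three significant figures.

Open-circuit: V = 18.3 × 803/(9130 + 803) = 1.48 V.
With the load, R₂ becomes R₂‖R_L = 601.7 Ω, so V = 18.3 × 601.7/9732 = 1.13 V.

Unloaded: 1.48 V; loaded: 1.13 V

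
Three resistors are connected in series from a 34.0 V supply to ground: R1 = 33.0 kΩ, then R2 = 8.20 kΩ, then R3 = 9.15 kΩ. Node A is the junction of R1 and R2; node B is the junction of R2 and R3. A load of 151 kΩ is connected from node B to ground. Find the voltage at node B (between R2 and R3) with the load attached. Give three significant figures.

At node B, R3 is in parallel with the load: R3‖R_L = 8.627 kΩ.
Below node A the resistance is R2 + (R3‖R_L) = 16.83 kΩ, so V_A = 34.0 × 16.83/49.83 = 11.48 V.
Then V_B = V_A × (R3‖R_L)/(R2 + R3‖R_L) = 11.48 × 8.627/16.83 = 5.89 V.

V ≈ 5.89 V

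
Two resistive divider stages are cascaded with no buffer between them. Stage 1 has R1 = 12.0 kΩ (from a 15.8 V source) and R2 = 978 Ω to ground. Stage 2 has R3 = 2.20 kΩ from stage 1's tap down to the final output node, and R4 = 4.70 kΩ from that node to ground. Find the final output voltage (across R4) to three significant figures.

Stage 2 presents R3+R4 = 6900 Ω as a load on stage 1's tap.
Stage 1's lower leg becomes R2‖(R3+R4) = 856.6 Ω, so V_mid = 15.8 × 856.6/12860 = 1.053 V.
Stage 2 is itself unloaded: V_out = V_mid × R4/(R3+R4) = 1.053 × 4700/6900 = 0.717 V.

V_out ≈ 0.717 V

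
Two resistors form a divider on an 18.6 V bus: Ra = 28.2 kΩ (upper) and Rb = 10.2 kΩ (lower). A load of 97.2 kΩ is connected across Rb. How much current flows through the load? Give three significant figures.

Rb‖R_L = 9.231 kΩ; V_out = 18.6 × 9.231/37.43 = 4.587 V.
I_L = V_out / R_L = 4.587 / 97.2 kΩ = 0.0472 mA.

I_L ≈ 0.0472 mA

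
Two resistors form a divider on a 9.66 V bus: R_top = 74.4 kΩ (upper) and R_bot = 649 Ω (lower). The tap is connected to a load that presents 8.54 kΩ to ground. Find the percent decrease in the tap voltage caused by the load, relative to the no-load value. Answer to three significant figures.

The divider's output (Thévenin) resistance is R_top‖R_bot = 643.4 Ω.
Fractional drop under load = R_th/(R_th + R_L) = 643.4 / (643.4 + 8540) = 0.07006.
So the output falls by 7.01 %.

7.01 %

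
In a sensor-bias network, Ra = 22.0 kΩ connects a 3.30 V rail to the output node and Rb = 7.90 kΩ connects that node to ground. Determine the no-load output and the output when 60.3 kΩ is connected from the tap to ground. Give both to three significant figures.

Unloaded: 0.872 V; loaded: 0.795 V

Open-circuit: V = 3.30 × 7.90/(22.0 + 7.90) = 0.872 V.
With the load, Rb becomes Rb‖R_L = 6.985 kΩ, so V = 3.30 × 6.985/28.98 = 0.795 V.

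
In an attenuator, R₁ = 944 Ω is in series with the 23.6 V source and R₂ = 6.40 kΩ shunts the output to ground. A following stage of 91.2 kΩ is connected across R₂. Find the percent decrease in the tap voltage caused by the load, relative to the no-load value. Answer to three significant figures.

The divider's output (Thévenin) resistance is R₁‖R₂ = 822.7 Ω.
Fractional drop under load = R_th/(R_th + R_L) = 822.7 / (822.7 + 91200) = 0.008940.
So the output falls by 0.894 %.

0.894 %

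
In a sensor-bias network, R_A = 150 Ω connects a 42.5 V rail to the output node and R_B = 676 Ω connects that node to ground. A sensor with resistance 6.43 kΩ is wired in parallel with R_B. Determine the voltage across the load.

The load sits in parallel with R_B: R_B‖R_L = (676 × 6430) / (676 + 6430) = 611.7 Ω.
V_out = 42.5 × 611.7 / (150 + 611.7) = 42.5 × 611.7/761.7 = 34.1 V.
(Unloaded it would have been 34.8 V.)

V_out ≈ 34.1 V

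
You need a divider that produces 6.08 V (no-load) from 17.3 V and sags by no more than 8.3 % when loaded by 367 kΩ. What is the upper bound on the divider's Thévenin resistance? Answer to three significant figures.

R_th ≤ 33.2 kΩ

Loading drop = R_th/(R_th + R_L) ≤ 0.0830, so R_th ≤ R_L · ε/(1−ε) = 367 kΩ × 0.0830/0.9170 = 33.2 kΩ.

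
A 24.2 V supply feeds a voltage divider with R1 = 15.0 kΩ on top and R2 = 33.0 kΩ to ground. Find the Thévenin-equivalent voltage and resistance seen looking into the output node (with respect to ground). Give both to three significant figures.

V_th is the open-circuit tap voltage: 24.2 × 33.0/(15.0 + 33.0) = 16.6 V.
With the supply zeroed, R1 and R2 appear in parallel from the tap: R_th = R1‖R2 = (15.0 × 33.0)/48.00 = 10.3 kΩ.

V_th = 16.6 V, R_th = 10.3 kΩ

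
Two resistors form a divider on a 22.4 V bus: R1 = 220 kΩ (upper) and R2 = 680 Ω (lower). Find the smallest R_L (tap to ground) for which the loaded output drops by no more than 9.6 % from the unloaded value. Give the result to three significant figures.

R_L(min) ≈ 6.38 kΩ

Output resistance R_th = R1‖R2 = (220000 × 680)/220700 = 677.9 Ω.
The fractional drop is R_th/(R_th + R_L); requiring this ≤ 0.0960 gives R_L ≥ R_th(1/0.0960 − 1) = 677.9 × 9.417 = 6.38 kΩ.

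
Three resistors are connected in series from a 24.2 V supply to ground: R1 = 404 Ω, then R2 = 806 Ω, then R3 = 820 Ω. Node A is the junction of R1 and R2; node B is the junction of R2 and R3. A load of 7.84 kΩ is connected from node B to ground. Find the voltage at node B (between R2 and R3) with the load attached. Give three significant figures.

At node B, R3 is in parallel with the load: R3‖R_L = 742.4 Ω.
Below node A the resistance is R2 + (R3‖R_L) = 1548 Ω, so V_A = 24.2 × 1548/1952 = 19.19 V.
Then V_B = V_A × (R3‖R_L)/(R2 + R3‖R_L) = 19.19 × 742.4/1548 = 9.20 V.

V ≈ 9.20 V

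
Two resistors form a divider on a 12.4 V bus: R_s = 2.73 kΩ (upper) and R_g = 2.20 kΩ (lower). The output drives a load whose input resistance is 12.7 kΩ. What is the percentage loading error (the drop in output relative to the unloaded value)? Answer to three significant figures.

8.75 %

The divider's output (Thévenin) resistance is R_s‖R_g = 1.218 kΩ.
Fractional drop under load = R_th/(R_th + R_L) = 1.218 / (1.218 + 12.7) = 0.08753.
So the output falls by 8.75 %.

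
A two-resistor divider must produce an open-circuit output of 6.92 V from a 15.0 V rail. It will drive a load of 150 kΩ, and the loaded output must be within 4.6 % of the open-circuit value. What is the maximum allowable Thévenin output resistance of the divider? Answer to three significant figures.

Loading drop = R_th/(R_th + R_L) ≤ 0.0460, so R_th ≤ R_L · ε/(1−ε) = 150 kΩ × 0.0460/0.9540 = 7.23 kΩ.
(Any R1, R2 with R2/(R1+R2) = 0.461 and R1‖R2 ≤ 7.23 kΩ will meet the spec.)

R_th ≤ 7.23 kΩ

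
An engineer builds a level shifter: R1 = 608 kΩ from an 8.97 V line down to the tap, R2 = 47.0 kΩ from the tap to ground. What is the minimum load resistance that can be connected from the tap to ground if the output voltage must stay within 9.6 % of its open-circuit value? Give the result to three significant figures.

R_L(min) ≈ 411 kΩ

Output resistance R_th = R1‖R2 = (608 × 47.0)/655.0 = 43.63 kΩ.
The fractional drop is R_th/(R_th + R_L); requiring this ≤ 0.0960 gives R_L ≥ R_th(1/0.0960 − 1) = 43.63 × 9.417 = 411 kΩ.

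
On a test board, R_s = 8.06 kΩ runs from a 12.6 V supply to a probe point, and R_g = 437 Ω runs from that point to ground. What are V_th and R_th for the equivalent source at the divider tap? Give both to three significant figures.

V_th is the open-circuit tap voltage: 12.6 × 437/(8060 + 437) = 0.648 V.
With the supply zeroed, R_s and R_g appear in parallel from the tap: R_th = R_s‖R_g = (8060 × 437)/8497 = 415 Ω.

V_th = 0.648 V, R_th = 415 Ω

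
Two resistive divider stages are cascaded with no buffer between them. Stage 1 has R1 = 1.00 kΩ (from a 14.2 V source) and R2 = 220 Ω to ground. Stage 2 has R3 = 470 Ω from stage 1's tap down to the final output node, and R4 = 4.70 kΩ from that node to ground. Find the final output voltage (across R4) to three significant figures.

Stage 2 presents R3+R4 = 5170 Ω as a load on stage 1's tap.
Stage 1's lower leg becomes R2‖(R3+R4) = 211.0 Ω, so V_mid = 14.2 × 211.0/1211 = 2.474 V.
Stage 2 is itself unloaded: V_out = V_mid × R4/(R3+R4) = 2.474 × 4700/5170 = 2.25 V.

V_out ≈ 2.25 V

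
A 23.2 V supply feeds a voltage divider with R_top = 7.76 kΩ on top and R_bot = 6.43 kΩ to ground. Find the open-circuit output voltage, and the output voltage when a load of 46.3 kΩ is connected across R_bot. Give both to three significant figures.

Unloaded: 10.5 V; loaded: 9.77 V

Open-circuit: V = 23.2 × 6.43/(7.76 + 6.43) = 10.5 V.
With the load, R_bot becomes R_bot‖R_L = 5.646 kΩ, so V = 23.2 × 5.646/13.41 = 9.77 V.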